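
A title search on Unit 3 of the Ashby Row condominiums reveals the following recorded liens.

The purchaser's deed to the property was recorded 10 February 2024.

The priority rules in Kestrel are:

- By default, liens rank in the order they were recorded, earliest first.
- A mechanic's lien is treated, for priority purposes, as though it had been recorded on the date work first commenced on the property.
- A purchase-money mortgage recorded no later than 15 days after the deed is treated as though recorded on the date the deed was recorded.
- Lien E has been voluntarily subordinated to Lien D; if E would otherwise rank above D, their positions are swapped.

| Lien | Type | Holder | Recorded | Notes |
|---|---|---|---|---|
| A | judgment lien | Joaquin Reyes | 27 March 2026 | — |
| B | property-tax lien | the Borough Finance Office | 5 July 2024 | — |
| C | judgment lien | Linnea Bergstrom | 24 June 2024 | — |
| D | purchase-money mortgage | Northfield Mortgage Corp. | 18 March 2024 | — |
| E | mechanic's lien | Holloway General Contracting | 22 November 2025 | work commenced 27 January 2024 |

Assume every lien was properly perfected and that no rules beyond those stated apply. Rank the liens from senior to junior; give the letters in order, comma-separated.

D, E, C, B, A

Effective dates after the stated exceptions: D was recorded 37 days after the deed, outside the 15-day window, so it keeps its recording date; E's effective date is 27 January 2024, when work began.
Ordering by effective date: E (27 January 2024), D (18 March 2024), C (24 June 2024), B (5 July 2024), A (27 March 2026).
E would otherwise be senior to D, so under the subordination agreement E and D exchange positions.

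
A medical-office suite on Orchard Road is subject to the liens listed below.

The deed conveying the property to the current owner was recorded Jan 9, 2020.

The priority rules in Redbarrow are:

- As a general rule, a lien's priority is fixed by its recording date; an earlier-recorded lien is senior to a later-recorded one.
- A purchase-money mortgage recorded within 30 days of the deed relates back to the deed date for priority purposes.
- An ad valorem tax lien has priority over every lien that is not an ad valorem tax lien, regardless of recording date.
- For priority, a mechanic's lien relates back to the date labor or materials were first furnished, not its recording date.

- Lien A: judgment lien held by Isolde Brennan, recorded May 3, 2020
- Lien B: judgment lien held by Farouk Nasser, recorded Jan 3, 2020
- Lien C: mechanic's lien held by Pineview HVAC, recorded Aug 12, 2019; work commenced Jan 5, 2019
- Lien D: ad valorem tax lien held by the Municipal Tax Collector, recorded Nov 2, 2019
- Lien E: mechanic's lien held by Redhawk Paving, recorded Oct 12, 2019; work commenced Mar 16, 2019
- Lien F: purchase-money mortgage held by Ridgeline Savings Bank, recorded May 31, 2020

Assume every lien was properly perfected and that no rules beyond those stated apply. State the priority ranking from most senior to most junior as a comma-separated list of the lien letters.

First, effective dates: C's effective date is Jan 5, 2019, when work began; E relates back to Mar 16, 2019 (work commenced); F was recorded 143 days after the deed, outside the 30-day window, so it keeps its recording date.
D, as an ad valorem tax lien, has superpriority and ranks first.
Among the remaining liens, by effective date: C (Jan 5, 2019), E (Mar 16, 2019), B (Jan 3, 2020), A (May 3, 2020), F (May 31, 2020).

D, C, E, B, A, F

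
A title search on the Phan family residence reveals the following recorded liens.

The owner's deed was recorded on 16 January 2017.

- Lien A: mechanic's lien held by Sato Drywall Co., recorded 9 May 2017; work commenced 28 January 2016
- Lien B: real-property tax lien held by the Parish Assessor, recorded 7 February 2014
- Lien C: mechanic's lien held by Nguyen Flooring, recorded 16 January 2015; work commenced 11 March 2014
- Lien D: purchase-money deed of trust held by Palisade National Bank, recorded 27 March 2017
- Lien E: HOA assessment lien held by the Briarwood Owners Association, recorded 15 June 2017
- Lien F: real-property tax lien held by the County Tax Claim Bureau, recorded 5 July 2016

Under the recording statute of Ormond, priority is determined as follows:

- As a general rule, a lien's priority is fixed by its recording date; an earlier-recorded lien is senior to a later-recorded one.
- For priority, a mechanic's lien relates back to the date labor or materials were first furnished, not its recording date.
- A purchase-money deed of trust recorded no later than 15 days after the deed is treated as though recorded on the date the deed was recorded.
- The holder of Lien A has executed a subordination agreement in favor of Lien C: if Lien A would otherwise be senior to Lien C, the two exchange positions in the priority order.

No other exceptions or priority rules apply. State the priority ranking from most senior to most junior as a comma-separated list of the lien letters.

Effective dates: A's effective date is 28 January 2016, when work began; C's effective date is 11 March 2014, when work began; D missed the 15-day window (70 days after the deed), so its recording date stands.
By effective date, earliest first: B (7 February 2014), C (11 March 2014), A (28 January 2016), F (5 July 2016), D (27 March 2017), E (15 June 2017).
A already ranks below C; the subordination has no effect.

B, C, A, F, D, E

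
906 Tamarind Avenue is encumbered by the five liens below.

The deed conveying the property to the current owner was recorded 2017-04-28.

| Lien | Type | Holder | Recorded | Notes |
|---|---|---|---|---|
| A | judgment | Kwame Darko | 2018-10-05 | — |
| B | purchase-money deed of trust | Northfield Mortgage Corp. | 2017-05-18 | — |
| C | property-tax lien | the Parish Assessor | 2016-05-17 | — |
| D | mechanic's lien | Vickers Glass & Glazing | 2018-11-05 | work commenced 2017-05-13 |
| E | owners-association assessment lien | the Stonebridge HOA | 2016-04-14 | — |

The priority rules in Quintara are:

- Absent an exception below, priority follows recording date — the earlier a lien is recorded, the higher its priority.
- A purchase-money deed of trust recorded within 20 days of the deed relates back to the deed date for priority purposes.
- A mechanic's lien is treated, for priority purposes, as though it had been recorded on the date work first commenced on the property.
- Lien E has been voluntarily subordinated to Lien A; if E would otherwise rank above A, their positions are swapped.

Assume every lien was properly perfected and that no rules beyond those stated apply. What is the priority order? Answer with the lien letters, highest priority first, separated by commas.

Adjusting effective dates: B was recorded within the 20-day window, so its effective date is the deed date 2017-04-28; D's effective date is 2017-05-13, when work began.
By effective date, earliest first: E (2016-04-14), C (2016-05-17), B (2017-04-28), D (2017-05-13), A (2018-10-05).
E is senior to A before the subordination, so the two trade places.

A, C, B, D, E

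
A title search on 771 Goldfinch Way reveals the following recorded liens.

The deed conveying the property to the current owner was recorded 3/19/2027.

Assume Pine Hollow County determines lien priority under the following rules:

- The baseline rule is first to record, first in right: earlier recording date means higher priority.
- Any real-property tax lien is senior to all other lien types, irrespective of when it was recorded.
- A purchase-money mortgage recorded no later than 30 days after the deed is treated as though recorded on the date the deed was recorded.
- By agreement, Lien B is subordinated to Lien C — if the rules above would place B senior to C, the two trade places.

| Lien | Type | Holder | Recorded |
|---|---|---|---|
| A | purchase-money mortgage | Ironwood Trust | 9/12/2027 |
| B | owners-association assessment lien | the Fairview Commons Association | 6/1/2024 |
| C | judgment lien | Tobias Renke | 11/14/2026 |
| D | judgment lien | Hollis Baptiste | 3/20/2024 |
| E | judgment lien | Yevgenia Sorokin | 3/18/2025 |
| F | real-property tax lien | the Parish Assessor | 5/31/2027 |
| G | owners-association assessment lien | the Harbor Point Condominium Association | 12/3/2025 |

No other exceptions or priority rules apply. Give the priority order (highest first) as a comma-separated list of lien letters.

F, D, C, E, G, B, A

Effective dates: A was recorded 177 days after the deed — beyond 30 days — so no relation-back applies.
F is a real-property tax lien, so it outranks all other liens regardless of date.
Among the remaining liens, by effective date: D (3/20/2024), B (6/1/2024), E (3/18/2025), G (12/3/2025), C (11/14/2026), A (9/12/2027).
The subordination applies — B was senior to C — so B and C swap.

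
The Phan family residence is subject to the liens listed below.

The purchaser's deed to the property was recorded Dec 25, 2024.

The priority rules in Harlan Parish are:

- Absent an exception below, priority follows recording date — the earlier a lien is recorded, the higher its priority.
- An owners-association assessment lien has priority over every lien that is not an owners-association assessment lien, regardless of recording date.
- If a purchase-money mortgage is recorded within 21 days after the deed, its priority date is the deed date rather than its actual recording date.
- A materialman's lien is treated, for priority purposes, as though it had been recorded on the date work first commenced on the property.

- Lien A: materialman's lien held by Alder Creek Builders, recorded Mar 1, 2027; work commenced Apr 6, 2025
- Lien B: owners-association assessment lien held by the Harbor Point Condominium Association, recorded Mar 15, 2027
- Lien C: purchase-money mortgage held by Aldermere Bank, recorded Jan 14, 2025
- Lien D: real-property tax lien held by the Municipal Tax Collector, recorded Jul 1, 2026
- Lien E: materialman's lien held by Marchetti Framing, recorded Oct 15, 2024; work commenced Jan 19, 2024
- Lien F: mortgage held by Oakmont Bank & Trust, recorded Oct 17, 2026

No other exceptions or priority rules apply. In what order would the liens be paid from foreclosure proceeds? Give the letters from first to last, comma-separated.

B, E, C, A, D, F

Effective dates: A's effective date is Apr 6, 2025, when work began; C was recorded within the 21-day window, so its effective date is the deed date Dec 25, 2024; E's effective date is Jan 19, 2024, when work began.
As an owners-association assessment lien, B is senior to every other lien.
The other liens, earliest effective date first: E (Jan 19, 2024), C (Dec 25, 2024), A (Apr 6, 2025), D (Jul 1, 2026), F (Oct 17, 2026).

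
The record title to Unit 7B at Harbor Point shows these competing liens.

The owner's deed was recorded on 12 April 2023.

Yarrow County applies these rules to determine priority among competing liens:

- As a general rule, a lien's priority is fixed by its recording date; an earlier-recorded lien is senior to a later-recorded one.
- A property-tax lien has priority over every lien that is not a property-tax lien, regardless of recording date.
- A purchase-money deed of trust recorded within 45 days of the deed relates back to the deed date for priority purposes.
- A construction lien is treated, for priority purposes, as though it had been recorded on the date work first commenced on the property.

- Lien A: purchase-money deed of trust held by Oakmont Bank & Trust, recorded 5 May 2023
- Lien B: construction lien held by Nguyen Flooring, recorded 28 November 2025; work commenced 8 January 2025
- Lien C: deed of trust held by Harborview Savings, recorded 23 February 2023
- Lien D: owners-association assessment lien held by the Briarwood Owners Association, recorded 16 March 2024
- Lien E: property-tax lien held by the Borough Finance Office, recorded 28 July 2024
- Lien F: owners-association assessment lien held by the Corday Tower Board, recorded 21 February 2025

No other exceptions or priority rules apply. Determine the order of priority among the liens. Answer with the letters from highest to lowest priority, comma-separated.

E, C, A, D, B, F

Effective dates: A's effective date is the deed date, 12 April 2023; B's effective date is 8 January 2025, when work began.
As a property-tax lien, E is senior to every other lien.
Among the remaining liens, by effective date: C (23 February 2023), A (12 April 2023), D (16 March 2024), B (8 January 2025), F (21 February 2025).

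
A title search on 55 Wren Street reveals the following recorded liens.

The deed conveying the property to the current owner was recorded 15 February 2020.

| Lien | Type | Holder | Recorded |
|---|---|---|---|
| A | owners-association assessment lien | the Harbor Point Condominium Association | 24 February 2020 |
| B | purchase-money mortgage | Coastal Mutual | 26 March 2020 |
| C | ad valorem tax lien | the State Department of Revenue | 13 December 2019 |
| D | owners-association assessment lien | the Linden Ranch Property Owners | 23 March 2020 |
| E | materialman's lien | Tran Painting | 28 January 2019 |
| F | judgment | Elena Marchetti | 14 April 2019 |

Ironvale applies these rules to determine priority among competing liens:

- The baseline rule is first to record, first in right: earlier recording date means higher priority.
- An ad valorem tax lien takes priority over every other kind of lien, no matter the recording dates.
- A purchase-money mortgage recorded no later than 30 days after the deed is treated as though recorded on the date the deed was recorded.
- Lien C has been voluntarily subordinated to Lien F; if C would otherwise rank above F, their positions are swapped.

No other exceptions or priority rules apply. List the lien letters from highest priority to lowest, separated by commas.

Adjusting effective dates: B missed the 30-day window (40 days after the deed), so its recording date stands.
C is an ad valorem tax lien, so it outranks all other liens regardless of date.
Among the remaining liens, by effective date: E (28 January 2019), F (14 April 2019), A (24 February 2020), D (23 March 2020), B (26 March 2020).
The subordination applies — C was senior to F — so C and F swap.

F, E, C, A, D, B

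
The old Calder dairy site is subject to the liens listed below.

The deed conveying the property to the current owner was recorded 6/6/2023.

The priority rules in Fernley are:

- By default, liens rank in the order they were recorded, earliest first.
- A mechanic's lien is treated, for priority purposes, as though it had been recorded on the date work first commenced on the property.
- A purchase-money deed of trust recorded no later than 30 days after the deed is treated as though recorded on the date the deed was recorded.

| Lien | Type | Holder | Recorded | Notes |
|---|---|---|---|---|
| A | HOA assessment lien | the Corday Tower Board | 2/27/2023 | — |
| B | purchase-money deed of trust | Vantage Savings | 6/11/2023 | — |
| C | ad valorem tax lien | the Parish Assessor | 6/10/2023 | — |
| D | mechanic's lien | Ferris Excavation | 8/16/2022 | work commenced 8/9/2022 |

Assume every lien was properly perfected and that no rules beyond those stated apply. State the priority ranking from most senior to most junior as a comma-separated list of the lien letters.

D, A, B, C

Adjusting effective dates: B was recorded within the 30-day window, so its effective date is the deed date 6/6/2023; D relates back to 8/9/2022 (work commenced).
By effective date: D (8/9/2022), A (2/27/2023), B (6/6/2023), C (6/10/2023).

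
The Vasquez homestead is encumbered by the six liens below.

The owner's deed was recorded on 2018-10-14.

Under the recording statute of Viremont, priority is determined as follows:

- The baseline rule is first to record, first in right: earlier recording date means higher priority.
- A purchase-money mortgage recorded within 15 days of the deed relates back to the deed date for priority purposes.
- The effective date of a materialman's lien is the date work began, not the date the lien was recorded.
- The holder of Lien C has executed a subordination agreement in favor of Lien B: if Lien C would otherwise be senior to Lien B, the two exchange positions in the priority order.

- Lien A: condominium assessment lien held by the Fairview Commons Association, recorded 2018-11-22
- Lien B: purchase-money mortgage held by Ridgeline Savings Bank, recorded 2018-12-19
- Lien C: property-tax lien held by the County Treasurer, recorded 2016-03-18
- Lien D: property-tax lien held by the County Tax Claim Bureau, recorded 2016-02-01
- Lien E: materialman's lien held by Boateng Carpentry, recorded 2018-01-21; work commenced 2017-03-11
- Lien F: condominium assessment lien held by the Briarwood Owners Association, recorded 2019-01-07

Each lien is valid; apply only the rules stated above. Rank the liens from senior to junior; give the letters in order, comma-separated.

D, B, E, A, C, F

Effective dates: B was recorded 66 days after the deed — beyond 15 days — so no relation-back applies; E's effective date is 2017-03-11, when work began.
By effective date, earliest first: D (2016-02-01), C (2016-03-18), E (2017-03-11), A (2018-11-22), B (2018-12-19), F (2019-01-07).
C would otherwise be senior to B, so under the subordination agreement C and B exchange positions.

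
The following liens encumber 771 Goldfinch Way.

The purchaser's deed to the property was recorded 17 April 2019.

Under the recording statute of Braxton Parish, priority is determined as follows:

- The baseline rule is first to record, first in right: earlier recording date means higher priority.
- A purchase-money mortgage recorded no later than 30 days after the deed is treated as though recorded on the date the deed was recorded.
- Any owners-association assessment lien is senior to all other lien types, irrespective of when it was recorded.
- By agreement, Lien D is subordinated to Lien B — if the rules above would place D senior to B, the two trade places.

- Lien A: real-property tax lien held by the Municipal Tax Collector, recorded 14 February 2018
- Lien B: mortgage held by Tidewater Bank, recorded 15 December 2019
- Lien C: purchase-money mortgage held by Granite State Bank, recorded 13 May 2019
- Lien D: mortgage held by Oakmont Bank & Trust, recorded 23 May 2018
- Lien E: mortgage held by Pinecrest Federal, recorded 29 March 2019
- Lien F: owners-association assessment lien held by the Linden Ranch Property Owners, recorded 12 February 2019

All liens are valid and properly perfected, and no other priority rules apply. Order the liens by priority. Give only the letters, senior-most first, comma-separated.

Effective dates after the stated exceptions: C was recorded within the 30-day window, so its effective date is the deed date 17 April 2019.
F is an owners-association assessment lien, so it outranks all other liens regardless of date.
The other liens, earliest effective date first: A (14 February 2018), D (23 May 2018), E (29 March 2019), C (17 April 2019), B (15 December 2019).
Because D would otherwise rank above B, the subordination swaps them.

F, A, B, E, C, D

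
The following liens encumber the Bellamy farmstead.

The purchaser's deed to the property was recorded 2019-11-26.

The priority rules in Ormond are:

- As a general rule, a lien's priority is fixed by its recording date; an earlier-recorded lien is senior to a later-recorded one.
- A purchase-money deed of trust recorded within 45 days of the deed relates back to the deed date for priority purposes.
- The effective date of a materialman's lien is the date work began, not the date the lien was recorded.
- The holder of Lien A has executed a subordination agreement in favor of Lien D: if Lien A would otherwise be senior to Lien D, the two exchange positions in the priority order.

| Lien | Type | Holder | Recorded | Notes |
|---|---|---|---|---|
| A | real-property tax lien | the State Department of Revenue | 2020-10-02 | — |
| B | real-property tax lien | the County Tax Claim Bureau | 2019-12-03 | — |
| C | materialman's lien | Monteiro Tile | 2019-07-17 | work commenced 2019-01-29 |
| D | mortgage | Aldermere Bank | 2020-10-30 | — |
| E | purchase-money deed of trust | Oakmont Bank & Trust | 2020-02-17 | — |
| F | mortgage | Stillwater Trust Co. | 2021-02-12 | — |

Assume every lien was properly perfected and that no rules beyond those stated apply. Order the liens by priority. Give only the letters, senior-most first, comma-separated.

C, B, E, D, A, F

First, effective dates: C's effective date is 2019-01-29, when work began; E was recorded 83 days after the deed, outside the 45-day window, so it keeps its recording date.
By effective date: C (2019-01-29), B (2019-12-03), E (2020-02-17), A (2020-10-02), D (2020-10-30), F (2021-02-12).
A is senior to D before the subordination, so the two trade places.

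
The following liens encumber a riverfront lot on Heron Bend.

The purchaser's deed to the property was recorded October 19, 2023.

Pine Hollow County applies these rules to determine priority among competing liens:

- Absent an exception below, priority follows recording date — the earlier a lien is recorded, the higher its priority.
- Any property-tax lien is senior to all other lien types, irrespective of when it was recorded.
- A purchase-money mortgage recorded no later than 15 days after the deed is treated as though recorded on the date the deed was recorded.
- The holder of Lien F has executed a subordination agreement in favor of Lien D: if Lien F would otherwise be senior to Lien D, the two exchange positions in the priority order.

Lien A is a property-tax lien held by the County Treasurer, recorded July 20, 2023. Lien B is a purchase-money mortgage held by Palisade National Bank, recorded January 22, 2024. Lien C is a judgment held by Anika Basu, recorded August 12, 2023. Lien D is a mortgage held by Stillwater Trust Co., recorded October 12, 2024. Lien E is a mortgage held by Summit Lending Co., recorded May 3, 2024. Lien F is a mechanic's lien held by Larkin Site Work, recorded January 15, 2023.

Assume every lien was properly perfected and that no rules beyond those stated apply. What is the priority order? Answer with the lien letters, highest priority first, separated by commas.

Adjusting effective dates: B was recorded 95 days after the deed, outside the 15-day window, so it keeps its recording date.
As a property-tax lien, A is senior to every other lien.
Among the remaining liens, by effective date: F (January 15, 2023), C (August 12, 2023), B (January 22, 2024), E (May 3, 2024), D (October 12, 2024).
F would otherwise be senior to D, so under the subordination agreement F and D exchange positions.

A, D, C, B, E, F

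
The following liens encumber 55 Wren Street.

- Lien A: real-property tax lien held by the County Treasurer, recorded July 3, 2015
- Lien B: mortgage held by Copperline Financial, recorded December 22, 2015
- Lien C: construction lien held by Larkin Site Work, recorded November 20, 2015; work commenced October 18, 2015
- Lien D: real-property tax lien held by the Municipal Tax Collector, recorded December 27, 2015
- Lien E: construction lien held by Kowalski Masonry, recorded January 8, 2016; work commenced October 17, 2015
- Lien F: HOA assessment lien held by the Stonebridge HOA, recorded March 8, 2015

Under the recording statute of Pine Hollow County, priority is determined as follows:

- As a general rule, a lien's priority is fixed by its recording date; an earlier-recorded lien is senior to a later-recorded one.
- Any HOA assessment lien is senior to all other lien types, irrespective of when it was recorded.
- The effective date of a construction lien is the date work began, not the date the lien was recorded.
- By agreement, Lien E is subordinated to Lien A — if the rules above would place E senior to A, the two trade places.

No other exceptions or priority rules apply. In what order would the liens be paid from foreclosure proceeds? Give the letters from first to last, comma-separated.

Effective dates: C relates back to October 18, 2015 (work commenced); E's effective date is October 17, 2015, when work began.
F, as an HOA assessment lien, has superpriority and ranks first.
Among the remaining liens, by effective date: A (July 3, 2015), E (October 17, 2015), C (October 18, 2015), B (December 22, 2015), D (December 27, 2015).
E is already junior to A, so the subordination agreement changes nothing.

F, A, E, C, B, D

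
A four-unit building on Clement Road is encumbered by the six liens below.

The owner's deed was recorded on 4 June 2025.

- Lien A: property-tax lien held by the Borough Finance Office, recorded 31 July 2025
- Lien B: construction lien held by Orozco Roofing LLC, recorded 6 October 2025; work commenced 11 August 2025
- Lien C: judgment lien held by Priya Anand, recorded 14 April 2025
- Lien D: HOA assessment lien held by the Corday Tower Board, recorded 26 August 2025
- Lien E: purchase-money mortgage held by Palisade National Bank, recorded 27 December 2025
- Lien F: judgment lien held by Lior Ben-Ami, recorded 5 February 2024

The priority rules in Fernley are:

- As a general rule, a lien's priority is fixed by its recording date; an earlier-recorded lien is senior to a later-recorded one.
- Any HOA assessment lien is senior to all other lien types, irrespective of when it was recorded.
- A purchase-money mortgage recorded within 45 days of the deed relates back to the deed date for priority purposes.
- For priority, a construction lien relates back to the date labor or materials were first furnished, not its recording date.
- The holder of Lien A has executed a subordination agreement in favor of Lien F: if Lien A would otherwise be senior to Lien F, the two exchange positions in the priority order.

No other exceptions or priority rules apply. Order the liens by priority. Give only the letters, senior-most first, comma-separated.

D, F, C, A, B, E

Adjusting effective dates: B is treated as recorded 11 August 2025, the work-commencement date; E was recorded 206 days after the deed — beyond 45 days — so no relation-back applies.
D is an HOA assessment lien and takes priority over every other lien.
Ordering the rest by effective date: F (5 February 2024), C (14 April 2025), A (31 July 2025), B (11 August 2025), E (27 December 2025).
Since A is not senior to F, the subordination leaves the order unchanged.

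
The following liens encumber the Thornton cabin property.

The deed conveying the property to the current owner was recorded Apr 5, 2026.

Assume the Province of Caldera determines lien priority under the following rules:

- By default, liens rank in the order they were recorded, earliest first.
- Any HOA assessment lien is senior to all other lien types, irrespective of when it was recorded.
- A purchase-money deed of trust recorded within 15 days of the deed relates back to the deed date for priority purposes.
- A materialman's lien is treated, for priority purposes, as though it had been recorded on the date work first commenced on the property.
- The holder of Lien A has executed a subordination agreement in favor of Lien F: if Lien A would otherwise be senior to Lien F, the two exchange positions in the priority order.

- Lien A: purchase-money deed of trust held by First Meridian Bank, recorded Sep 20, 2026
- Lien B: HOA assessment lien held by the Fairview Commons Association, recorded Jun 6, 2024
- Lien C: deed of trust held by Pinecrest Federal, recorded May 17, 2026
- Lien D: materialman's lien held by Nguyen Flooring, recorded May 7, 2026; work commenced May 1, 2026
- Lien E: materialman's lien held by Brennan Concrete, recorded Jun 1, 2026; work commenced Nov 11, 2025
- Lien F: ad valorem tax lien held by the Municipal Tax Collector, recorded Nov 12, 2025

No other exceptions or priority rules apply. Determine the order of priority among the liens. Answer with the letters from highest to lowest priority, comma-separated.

First, effective dates: A was recorded 168 days after the deed — beyond 15 days — so no relation-back applies; D's effective date is May 1, 2026, when work began; E's effective date is Nov 11, 2025, when work began.
As an HOA assessment lien, B is senior to every other lien.
The other liens, earliest effective date first: E (Nov 11, 2025), F (Nov 12, 2025), D (May 1, 2026), C (May 17, 2026), A (Sep 20, 2026).
Since A is not senior to F, the subordination leaves the order unchanged.

B, E, F, D, C, A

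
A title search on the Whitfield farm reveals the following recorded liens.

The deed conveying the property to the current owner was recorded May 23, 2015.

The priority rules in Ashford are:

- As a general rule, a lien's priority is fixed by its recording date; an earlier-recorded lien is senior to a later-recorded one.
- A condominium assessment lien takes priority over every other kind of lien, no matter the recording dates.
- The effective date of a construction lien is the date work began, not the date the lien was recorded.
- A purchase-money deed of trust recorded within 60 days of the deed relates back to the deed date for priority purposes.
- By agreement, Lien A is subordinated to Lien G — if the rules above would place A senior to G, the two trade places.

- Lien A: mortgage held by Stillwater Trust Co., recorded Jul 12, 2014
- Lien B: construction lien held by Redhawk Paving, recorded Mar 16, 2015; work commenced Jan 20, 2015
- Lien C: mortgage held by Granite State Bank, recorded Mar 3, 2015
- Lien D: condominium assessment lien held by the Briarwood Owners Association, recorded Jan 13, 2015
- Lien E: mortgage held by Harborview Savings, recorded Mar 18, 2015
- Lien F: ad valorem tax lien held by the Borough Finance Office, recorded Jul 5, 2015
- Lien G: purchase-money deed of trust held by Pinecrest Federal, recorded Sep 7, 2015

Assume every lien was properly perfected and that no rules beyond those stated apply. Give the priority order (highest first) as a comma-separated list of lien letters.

D, G, B, C, E, F, A

Effective dates: B relates back to Jan 20, 2015 (work commenced); G was recorded 107 days after the deed — beyond 60 days — so no relation-back applies.
D is a condominium assessment lien, so it outranks all other liens regardless of date.
The other liens, earliest effective date first: A (Jul 12, 2014), B (Jan 20, 2015), C (Mar 3, 2015), E (Mar 18, 2015), F (Jul 5, 2015), G (Sep 7, 2015).
A is senior to G before the subordination, so the two trade places.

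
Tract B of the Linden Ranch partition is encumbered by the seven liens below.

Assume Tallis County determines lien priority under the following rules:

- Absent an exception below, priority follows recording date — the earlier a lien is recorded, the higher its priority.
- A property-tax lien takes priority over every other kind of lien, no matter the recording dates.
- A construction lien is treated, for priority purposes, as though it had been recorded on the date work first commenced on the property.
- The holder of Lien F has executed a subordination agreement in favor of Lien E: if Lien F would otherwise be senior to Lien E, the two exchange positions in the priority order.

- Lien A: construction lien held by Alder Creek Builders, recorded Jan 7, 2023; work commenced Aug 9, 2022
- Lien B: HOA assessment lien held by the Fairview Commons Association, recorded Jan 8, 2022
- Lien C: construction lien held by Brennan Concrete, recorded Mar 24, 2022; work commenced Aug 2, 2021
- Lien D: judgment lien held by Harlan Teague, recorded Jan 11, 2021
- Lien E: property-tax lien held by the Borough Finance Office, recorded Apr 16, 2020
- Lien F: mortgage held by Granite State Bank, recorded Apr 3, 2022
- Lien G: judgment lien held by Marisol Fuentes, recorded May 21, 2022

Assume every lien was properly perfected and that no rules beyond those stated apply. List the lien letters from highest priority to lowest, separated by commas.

E, D, C, B, F, G, A

First, effective dates: A relates back to Aug 9, 2022 (work commenced); C relates back to Aug 2, 2021 (work commenced).
E, as a property-tax lien, has superpriority and ranks first.
Remaining liens by effective date: D (Jan 11, 2021), C (Aug 2, 2021), B (Jan 8, 2022), F (Apr 3, 2022), G (May 21, 2022), A (Aug 9, 2022).
Since F is not senior to E, the subordination leaves the order unchanged.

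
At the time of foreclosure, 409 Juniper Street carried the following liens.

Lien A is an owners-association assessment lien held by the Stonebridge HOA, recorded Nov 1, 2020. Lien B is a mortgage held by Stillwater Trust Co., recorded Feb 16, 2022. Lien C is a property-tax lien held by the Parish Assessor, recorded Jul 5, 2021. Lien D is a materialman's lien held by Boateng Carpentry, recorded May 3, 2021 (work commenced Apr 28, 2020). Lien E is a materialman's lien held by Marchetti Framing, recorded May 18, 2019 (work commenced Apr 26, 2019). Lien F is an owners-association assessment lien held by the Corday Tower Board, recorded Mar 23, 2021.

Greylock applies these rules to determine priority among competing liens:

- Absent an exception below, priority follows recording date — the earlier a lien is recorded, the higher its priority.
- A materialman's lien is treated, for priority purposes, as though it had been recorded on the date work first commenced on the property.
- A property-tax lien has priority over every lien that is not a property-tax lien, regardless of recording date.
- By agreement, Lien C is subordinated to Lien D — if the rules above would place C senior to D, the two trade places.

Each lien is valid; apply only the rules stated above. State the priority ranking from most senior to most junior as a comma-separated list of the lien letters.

D, E, C, A, F, B

Effective dates: D's effective date is Apr 28, 2020, when work began; E is treated as recorded Apr 26, 2019, the work-commencement date.
C, as a property-tax lien, has superpriority and ranks first.
Among the remaining liens, by effective date: E (Apr 26, 2019), D (Apr 28, 2020), A (Nov 1, 2020), F (Mar 23, 2021), B (Feb 16, 2022).
C would otherwise be senior to D, so under the subordination agreement C and D exchange positions.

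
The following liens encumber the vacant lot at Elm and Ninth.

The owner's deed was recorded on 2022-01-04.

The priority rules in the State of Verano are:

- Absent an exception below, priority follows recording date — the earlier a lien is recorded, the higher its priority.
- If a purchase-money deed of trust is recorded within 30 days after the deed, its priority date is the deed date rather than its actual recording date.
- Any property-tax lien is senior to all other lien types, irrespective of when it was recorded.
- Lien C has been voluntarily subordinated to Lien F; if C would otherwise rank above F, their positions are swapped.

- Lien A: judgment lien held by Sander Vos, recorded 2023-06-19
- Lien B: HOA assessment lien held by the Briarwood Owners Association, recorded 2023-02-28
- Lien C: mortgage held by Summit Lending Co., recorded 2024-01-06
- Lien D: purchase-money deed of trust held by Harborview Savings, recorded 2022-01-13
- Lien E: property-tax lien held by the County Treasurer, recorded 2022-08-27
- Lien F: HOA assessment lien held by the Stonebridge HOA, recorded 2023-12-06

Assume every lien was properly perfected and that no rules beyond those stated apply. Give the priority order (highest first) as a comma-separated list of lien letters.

Adjusting effective dates: D relates back to the deed date 2022-01-04.
E is a property-tax lien, so it outranks all other liens regardless of date.
The other liens, earliest effective date first: D (2022-01-04), B (2023-02-28), A (2023-06-19), F (2023-12-06), C (2024-01-06).
C already ranks below F; the subordination has no effect.

E, D, B, A, F, C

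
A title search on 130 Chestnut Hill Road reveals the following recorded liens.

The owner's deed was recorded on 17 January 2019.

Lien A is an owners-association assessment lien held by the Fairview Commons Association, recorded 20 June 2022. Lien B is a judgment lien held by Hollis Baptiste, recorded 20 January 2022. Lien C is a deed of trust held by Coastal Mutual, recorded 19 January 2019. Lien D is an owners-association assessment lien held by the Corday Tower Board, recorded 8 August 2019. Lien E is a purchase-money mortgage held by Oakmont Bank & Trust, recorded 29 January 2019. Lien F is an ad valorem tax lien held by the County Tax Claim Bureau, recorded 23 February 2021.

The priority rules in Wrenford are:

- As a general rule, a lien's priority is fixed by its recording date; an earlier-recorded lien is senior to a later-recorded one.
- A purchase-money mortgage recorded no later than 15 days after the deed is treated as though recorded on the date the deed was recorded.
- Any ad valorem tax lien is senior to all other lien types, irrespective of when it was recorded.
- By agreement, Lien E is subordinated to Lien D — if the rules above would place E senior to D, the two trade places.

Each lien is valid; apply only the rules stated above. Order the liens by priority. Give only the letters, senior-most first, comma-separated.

Adjusting effective dates: E was recorded within the 15-day window, so its effective date is the deed date 17 January 2019.
As an ad valorem tax lien, F is senior to every other lien.
Remaining liens by effective date: E (17 January 2019), C (19 January 2019), D (8 August 2019), B (20 January 2022), A (20 June 2022).
The subordination applies — E was senior to D — so E and D swap.

F, D, C, E, B, A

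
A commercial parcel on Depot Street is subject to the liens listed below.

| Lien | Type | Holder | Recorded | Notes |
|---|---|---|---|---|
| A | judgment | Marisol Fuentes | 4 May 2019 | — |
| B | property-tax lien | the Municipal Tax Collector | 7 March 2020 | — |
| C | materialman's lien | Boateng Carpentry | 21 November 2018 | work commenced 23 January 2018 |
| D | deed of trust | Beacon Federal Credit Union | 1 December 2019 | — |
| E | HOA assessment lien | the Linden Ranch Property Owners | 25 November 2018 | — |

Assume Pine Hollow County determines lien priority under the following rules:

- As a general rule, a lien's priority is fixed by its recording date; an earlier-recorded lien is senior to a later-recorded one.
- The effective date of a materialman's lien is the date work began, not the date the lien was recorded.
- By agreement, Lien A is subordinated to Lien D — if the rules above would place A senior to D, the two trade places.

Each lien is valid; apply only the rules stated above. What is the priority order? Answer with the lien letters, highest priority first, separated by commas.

C, E, D, A, B

Adjusting effective dates: C's effective date is 23 January 2018, when work began.
Sorted by effective date: C (23 January 2018), E (25 November 2018), A (4 May 2019), D (1 December 2019), B (7 March 2020).
A is senior to D before the subordination, so the two trade places.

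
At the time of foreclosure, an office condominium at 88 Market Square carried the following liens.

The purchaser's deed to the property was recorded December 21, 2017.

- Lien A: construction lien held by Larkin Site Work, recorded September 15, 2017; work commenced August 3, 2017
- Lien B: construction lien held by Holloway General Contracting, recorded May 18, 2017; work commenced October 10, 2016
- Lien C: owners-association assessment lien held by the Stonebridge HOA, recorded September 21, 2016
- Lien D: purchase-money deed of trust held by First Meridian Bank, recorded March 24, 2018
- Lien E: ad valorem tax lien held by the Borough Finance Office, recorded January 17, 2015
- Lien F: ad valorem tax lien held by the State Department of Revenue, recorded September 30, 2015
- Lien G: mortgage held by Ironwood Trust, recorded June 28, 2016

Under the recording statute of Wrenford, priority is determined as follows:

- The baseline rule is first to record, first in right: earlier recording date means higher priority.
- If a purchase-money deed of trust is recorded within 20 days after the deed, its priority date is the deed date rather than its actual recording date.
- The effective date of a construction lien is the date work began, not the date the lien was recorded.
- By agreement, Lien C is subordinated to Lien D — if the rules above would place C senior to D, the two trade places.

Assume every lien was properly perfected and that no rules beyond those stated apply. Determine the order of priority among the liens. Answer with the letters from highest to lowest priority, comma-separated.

First, effective dates: A is treated as recorded August 3, 2017, the work-commencement date; B's effective date is October 10, 2016, when work began; D was recorded 93 days after the deed, outside the 20-day window, so it keeps its recording date.
Ordering by effective date: E (January 17, 2015), F (September 30, 2015), G (June 28, 2016), C (September 21, 2016), B (October 10, 2016), A (August 3, 2017), D (March 24, 2018).
The subordination applies — C was senior to D — so C and D swap.

E, F, G, D, B, A, C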